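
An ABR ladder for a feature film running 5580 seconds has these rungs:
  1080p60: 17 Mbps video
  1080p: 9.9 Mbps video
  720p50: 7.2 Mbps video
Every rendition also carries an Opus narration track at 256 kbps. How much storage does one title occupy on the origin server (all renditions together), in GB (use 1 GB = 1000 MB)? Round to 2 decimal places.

Audio: 256 kbps = 0.256 Mbps.
Sum of rendition bitrates: (17+0.256) + (9.9+0.256) + (7.2+0.256) = 34.868 Mbps.
× 5580 s = 194,563 Mb = 24,320 MB = 24.32 GB.

24.32 GB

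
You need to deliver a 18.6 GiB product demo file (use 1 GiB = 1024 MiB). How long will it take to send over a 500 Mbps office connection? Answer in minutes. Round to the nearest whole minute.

5 minutes

File: 18.6 GiB = 159772.8 Mb.
At 500 Mbps: 159772.8 / 500 = 319.5 s ≈ 5.33 minutes.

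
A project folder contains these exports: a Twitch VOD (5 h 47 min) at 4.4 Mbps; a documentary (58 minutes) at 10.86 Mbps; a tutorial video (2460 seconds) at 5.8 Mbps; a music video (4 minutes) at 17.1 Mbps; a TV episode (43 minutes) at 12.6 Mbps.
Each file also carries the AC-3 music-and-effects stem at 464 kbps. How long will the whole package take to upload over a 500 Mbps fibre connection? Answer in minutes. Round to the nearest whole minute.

Audio: 464 kbps = 0.464 Mbps.
Twitch VOD: 4.864 Mbps × 20820 s = 101268.5 Mb
documentary: 11.324 Mbps × 3480 s = 39407.5 Mb
tutorial video: 6.264 Mbps × 2460 s = 15409.4 Mb
music video: 17.564 Mbps × 240 s = 4215.4 Mb
TV episode: 13.064 Mbps × 2580 s = 33705.1 Mb
Total: 194005.9 Mb = 24250.7 MB.
At 500 Mbps: 194005.9 / 500 = 388 s ≈ 6.47 minutes.

6 minutes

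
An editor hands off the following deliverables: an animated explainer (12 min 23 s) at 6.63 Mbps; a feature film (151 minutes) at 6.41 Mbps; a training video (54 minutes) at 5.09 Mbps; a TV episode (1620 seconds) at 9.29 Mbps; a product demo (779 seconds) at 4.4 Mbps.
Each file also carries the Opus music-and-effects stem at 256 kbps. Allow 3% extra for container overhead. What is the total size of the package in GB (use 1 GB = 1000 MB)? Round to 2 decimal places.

Audio: 256 kbps = 0.256 Mbps.
animated explainer: 6.886 Mbps × 743 s × 1.03 = 5269.8 Mb
feature film: 6.666 Mbps × 9060 s × 1.03 = 62205.8 Mb
training video: 5.346 Mbps × 3240 s × 1.03 = 17840.7 Mb
TV episode: 9.546 Mbps × 1620 s × 1.03 = 15928.5 Mb
product demo: 4.656 Mbps × 779 s × 1.03 = 3735.8 Mb
Total: 104980.5 Mb = 13122.6 MB.
= 13.12 GB.

13.12 GB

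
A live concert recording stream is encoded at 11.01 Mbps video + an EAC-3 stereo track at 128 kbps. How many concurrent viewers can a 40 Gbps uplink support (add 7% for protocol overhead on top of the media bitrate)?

3356

Audio: 128 kbps = 0.128 Mbps.
Per-viewer media rate: 11.138 Mbps.
On the wire with 7% overhead: 11.918 Mbps.
40 Gbps = 40,000 Mbps; 40,000 / 11.918 = 3356.36 → 3356 viewers.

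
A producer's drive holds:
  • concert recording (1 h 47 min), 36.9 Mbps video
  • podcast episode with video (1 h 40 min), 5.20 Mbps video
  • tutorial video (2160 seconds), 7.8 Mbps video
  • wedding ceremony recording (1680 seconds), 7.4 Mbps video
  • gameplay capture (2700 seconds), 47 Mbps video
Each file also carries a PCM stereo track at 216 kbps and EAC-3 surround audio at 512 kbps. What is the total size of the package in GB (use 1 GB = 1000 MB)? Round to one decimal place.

54.8 GB

Audio total: 216 + 512 = 728 kbps = 0.728 Mbps.
concert recording: 37.628 Mbps × 6420 s = 241571.8 Mb
podcast episode with video: 5.928 Mbps × 6000 s = 35568.0 Mb
tutorial video: 8.528 Mbps × 2160 s = 18420.5 Mb
wedding ceremony recording: 8.128 Mbps × 1680 s = 13655.0 Mb
gameplay capture: 47.728 Mbps × 2700 s = 128865.6 Mb
Total: 438080.9 Mb = 54760.1 MB.
= 54.76 GB.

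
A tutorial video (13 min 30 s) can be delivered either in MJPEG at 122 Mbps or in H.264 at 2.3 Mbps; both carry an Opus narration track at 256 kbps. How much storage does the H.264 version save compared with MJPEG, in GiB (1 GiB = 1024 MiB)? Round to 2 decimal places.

13 min 30 s = 810 s
Audio: 256 kbps = 0.256 Mbps.
MJPEG: 122.256 Mbps × 810 s = 99027.4 Mb = 11.528 GiB.
H.264: 2.556 Mbps × 810 s = 2070.4 Mb = 0.241 GiB.
Saving: 11.528 − 0.241 = 11.287 GiB.

11.29 GiB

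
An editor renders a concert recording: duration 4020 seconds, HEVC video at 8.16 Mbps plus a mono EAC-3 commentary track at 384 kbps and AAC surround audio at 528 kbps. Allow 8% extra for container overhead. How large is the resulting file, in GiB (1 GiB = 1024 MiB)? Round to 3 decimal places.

Audio total: 384 + 528 = 912 kbps = 0.912 Mbps.
Total bitrate: 8.16 + 0.912 = 9.072 Mbps.
Stream data: 9.072 Mbps × 4020 s = 36469.4 Mb.
With 8% container overhead: ×1.08.
39,387 Mb = 4,923,374,400 bytes ÷ 1,073,741,824 = 4.585 GiB.

4.585 GiB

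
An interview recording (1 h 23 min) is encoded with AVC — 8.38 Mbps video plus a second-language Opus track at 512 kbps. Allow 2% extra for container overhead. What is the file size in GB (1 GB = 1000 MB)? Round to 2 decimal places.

1 h 23 min = 83 min = 4980 s
Audio: 512 kbps = 0.512 Mbps.
Total bitrate: 8.38 + 0.512 = 8.892 Mbps.
Stream data: 8.892 Mbps × 4980 s = 44282.2 Mb.
With 2% container overhead: ×1.02.
45,168 Mb ÷ 8 = 5,646 MB → 5.646 GB.

5.65 GB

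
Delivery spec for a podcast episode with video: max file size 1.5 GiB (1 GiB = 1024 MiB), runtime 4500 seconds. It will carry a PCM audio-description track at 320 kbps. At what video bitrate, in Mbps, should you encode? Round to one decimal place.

Budget: 1.5 GiB = 12884.9 Mb.
Total bitrate budget: 12884.9 Mb / 4500 s = 2.863 Mbps.
Audio: 320 kbps = 0.320 Mbps.
Video: 2.863 − 0.320 = 2.543 Mbps.

2.5 Mbps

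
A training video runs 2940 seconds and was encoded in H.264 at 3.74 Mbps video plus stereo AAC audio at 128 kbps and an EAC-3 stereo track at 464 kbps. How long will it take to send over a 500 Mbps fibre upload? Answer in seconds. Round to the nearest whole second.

25 seconds

Audio total: 128 + 464 = 592 kbps = 0.592 Mbps.
Total bitrate: 4.332 Mbps.
File: 4.332 Mbps × 2940 s = 12736.1 Mb.
At 500 Mbps: 12736.1 / 500 = 25.5 s ≈ 25.5 seconds.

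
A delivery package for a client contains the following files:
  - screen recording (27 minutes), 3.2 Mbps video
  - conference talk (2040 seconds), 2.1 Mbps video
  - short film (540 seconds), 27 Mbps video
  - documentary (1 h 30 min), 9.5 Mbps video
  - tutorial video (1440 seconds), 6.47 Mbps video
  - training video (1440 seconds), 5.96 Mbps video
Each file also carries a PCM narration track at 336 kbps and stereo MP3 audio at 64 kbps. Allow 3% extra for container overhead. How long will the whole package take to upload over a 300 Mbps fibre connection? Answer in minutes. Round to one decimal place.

Audio total: 336 + 64 = 400 kbps = 0.400 Mbps.
screen recording: 3.600 Mbps × 1620 s × 1.03 = 6007.0 Mb
conference talk: 2.500 Mbps × 2040 s × 1.03 = 5253.0 Mb
short film: 27.400 Mbps × 540 s × 1.03 = 15239.9 Mb
documentary: 9.900 Mbps × 5400 s × 1.03 = 55063.8 Mb
tutorial video: 6.870 Mbps × 1440 s × 1.03 = 10189.6 Mb
training video: 6.360 Mbps × 1440 s × 1.03 = 9433.2 Mb
Total: 101186.4 Mb = 12648.3 MB.
At 300 Mbps: 101186.4 / 300 = 337 s ≈ 5.62 minutes.

5.6 minutes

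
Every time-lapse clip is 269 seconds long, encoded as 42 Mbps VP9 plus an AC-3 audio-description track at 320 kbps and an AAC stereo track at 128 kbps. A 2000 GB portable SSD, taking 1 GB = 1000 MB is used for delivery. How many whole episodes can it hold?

Audio total: 320 + 128 = 448 kbps = 0.448 Mbps.
Total bitrate: 42.448 Mbps.
Per item: 42.448 Mbps × 269 s = 11,419 Mb = 1,427 MB.
Capacity: 2000 GB = 16,000,000 Mb; 1401.23 items → 1401 complete.

1401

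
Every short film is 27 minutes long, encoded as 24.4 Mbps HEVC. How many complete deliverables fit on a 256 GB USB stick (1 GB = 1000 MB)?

27 min = 1620 s
Per item: 24.400 Mbps × 1620 s = 39,528 Mb = 4,941 MB.
Capacity: 256 GB = 2,048,000 Mb; 51.81 items → 51 complete.

51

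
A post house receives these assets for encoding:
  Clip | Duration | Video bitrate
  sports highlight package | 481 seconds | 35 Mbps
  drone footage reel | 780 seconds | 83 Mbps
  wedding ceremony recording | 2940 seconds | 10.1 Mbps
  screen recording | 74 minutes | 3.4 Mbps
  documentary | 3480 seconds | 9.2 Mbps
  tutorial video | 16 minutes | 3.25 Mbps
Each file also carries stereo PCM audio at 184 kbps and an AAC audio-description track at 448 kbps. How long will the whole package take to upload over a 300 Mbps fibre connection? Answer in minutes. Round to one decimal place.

Audio total: 184 + 448 = 632 kbps = 0.632 Mbps.
sports highlight package: 35.632 Mbps × 481 s = 17139.0 Mb
drone footage reel: 83.632 Mbps × 780 s = 65233.0 Mb
wedding ceremony recording: 10.732 Mbps × 2940 s = 31552.1 Mb
screen recording: 4.032 Mbps × 4440 s = 17902.1 Mb
documentary: 9.832 Mbps × 3480 s = 34215.4 Mb
tutorial video: 3.882 Mbps × 960 s = 3726.7 Mb
Total: 169768.2 Mb = 21221.0 MB.
At 300 Mbps: 169768.2 / 300 = 566 s ≈ 9.43 minutes.

9.4 minutes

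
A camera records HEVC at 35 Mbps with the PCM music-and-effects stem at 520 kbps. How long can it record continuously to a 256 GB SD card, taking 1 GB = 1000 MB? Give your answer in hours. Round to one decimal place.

16.0 hours

Audio: 520 kbps = 0.520 Mbps.
Total bitrate: 35 + 0.520 = 35.520 Mbps.
Capacity: 256 GB = 2,048,000 Mb.
Recording time: 2,048,000 / 35.520 = 57,658 s ≈ 16.0 hours.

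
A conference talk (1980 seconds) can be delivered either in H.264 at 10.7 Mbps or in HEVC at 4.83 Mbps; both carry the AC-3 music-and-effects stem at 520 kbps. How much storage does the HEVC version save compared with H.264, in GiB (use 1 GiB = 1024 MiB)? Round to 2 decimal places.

1.35 GiB

Audio: 520 kbps = 0.520 Mbps.
H.264: 11.220 Mbps × 1980 s = 22215.6 Mb = 2.586 GiB.
HEVC: 5.350 Mbps × 1980 s = 10593.0 Mb = 1.233 GiB.
Saving: 2.586 − 1.233 = 1.353 GiB.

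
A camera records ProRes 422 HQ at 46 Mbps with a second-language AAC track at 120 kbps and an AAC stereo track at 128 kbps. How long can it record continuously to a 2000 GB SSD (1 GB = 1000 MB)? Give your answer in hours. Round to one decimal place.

96.1 hours

Audio total: 120 + 128 = 248 kbps = 0.248 Mbps.
Total bitrate: 46 + 0.248 = 46.248 Mbps.
Capacity: 2000 GB = 16,000,000 Mb.
Recording time: 16,000,000 / 46.248 = 345,961 s ≈ 96.1 hours.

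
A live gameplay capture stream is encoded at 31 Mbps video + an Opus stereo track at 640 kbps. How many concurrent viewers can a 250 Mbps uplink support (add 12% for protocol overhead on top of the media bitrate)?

Audio: 640 kbps = 0.640 Mbps.
Per-viewer media rate: 31.640 Mbps.
On the wire with 12% overhead: 35.437 Mbps.
250 Mbps = 250.0 Mbps; 250.0 / 35.437 = 7.05 → 7 viewers.

7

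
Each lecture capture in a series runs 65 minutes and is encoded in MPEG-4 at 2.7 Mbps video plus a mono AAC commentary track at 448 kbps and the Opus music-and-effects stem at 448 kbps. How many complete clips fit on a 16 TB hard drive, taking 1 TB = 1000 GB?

9126

65 min = 3900 s
Audio total: 448 + 448 = 896 kbps = 0.896 Mbps.
Total bitrate: 3.596 Mbps.
Per item: 3.596 Mbps × 3900 s = 14,024 Mb = 1,753 MB.
Capacity: 16 TB = 128,000,000 Mb; 9126.95 items → 9126 complete.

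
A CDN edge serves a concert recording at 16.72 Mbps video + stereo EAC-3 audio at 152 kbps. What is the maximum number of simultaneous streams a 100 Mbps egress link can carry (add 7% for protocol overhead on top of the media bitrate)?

5

Audio: 152 kbps = 0.152 Mbps.
Per-viewer media rate: 16.872 Mbps.
On the wire with 7% overhead: 18.053 Mbps.
100 Mbps = 100.0 Mbps; 100.0 / 18.053 = 5.54 → 5 viewers.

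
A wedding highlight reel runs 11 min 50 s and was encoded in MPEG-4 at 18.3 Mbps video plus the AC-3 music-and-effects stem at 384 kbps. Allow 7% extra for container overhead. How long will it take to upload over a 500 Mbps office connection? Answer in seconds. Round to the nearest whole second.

28 seconds

11 min 50 s = 710 s
Audio: 384 kbps = 0.384 Mbps.
Total bitrate: 18.684 Mbps.
File: 18.684 Mbps × 710 s = 13265.6 Mb.
With 7% container overhead: ×1.07. → 14194.2 Mb.
At 500 Mbps: 14194.2 / 500 = 28.4 s ≈ 28.4 seconds.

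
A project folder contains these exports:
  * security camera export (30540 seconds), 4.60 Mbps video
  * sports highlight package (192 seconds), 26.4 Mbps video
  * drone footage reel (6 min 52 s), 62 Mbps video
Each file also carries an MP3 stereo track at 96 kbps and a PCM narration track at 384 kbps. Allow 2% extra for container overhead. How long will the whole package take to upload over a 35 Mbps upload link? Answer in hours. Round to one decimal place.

1.5 hours

Audio total: 96 + 384 = 480 kbps = 0.480 Mbps.
security camera export: 5.080 Mbps × 30540 s × 1.02 = 158246.1 Mb
sports highlight package: 26.880 Mbps × 192 s × 1.02 = 5264.2 Mb
drone footage reel: 62.480 Mbps × 412 s × 1.02 = 26256.6 Mb
Total: 189766.8 Mb = 23720.9 MB.
At 35 Mbps: 189766.8 / 35 = 5422 s ≈ 1.51 hours.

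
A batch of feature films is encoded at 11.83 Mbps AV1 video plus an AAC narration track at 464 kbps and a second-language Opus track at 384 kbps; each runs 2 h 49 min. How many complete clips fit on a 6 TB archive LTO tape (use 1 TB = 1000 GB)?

373

2 h 49 min = 169 min = 10140 s
Audio total: 464 + 384 = 848 kbps = 0.848 Mbps.
Total bitrate: 12.678 Mbps.
Per item: 12.678 Mbps × 10140 s = 128,555 Mb = 16,069 MB.
Capacity: 6 TB = 48,000,000 Mb; 373.38 items → 373 complete.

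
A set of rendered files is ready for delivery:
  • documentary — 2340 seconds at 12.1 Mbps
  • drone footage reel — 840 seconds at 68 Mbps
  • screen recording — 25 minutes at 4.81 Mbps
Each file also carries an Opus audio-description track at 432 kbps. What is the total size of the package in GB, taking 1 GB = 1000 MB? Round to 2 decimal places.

Audio: 432 kbps = 0.432 Mbps.
documentary: 12.532 Mbps × 2340 s = 29324.9 Mb
drone footage reel: 68.432 Mbps × 840 s = 57482.9 Mb
screen recording: 5.242 Mbps × 1500 s = 7863.0 Mb
Total: 94670.8 Mb = 11833.8 MB.
= 11.83 GB.

11.83 GB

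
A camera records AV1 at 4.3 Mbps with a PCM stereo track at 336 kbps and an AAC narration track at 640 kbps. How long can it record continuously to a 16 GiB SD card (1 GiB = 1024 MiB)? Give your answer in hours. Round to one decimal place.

Audio total: 336 + 640 = 976 kbps = 0.976 Mbps.
Total bitrate: 4.3 + 0.976 = 5.276 Mbps.
Capacity: 16 GiB = 137,439 Mb.
Recording time: 137,439 / 5.276 = 26,050 s ≈ 7.24 hours.

7.2 hours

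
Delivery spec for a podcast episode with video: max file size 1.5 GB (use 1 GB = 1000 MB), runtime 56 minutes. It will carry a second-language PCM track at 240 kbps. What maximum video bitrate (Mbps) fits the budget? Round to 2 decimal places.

Budget: 1.5 GB = 12000.0 Mb.
56 min = 3360 s
Total bitrate budget: 12000.0 Mb / 3360 s = 3.571 Mbps.
Audio: 240 kbps = 0.240 Mbps.
Video: 3.571 − 0.240 = 3.331 Mbps.

3.33 Mbps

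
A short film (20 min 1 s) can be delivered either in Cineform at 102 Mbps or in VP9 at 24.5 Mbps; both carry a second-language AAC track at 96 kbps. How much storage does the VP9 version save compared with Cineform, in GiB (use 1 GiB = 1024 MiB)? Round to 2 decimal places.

10.84 GiB

20 min 1 s = 1201 s
Audio: 96 kbps = 0.096 Mbps.
Cineform: 102.096 Mbps × 1201 s = 122617.3 Mb = 14.275 GiB.
VP9: 24.596 Mbps × 1201 s = 29539.8 Mb = 3.439 GiB.
Saving: 14.275 − 3.439 = 10.836 GiB.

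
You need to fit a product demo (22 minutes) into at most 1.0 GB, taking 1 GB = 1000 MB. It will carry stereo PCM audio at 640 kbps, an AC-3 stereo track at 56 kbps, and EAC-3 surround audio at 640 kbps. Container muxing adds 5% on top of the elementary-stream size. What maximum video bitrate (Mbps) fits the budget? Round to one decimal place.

Budget: 1.0 GB = 8000.0 Mb.
Stream payload after overhead: 8000.0 / 1.05 = 7619.0 Mb.
22 min = 1320 s
Total bitrate budget: 7619.0 Mb / 1320 s = 5.772 Mbps.
Audio total: 640 + 56 + 640 = 1336 kbps = 1.336 Mbps.
Video: 5.772 − 1.336 = 4.436 Mbps.

4.4 Mbps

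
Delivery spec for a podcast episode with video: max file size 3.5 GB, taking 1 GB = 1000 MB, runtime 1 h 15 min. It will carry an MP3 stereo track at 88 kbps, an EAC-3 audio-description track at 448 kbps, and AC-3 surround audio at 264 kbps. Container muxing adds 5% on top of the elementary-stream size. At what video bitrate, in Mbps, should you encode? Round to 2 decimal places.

5.13 Mbps

Budget: 3.5 GB = 28000.0 Mb.
Stream payload after overhead: 28000.0 / 1.05 = 26666.7 Mb.
1 h 15 min = 75 min = 4500 s
Total bitrate budget: 26666.7 Mb / 4500 s = 5.926 Mbps.
Audio total: 88 + 448 + 264 = 800 kbps = 0.800 Mbps.
Video: 5.926 − 0.800 = 5.126 Mbps.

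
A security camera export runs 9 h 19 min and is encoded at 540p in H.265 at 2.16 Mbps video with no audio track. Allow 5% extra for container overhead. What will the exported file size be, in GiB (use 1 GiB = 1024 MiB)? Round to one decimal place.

8.9 GiB

9 h 19 min = 559 min = 33540 s
Total bitrate: 2.16 Mbps.
Stream data: 2.160 Mbps × 33540 s = 72446.4 Mb.
With 5% container overhead: ×1.05.
76,069 Mb = 9,508,590,000 bytes ÷ 1,073,741,824 = 8.856 GiB.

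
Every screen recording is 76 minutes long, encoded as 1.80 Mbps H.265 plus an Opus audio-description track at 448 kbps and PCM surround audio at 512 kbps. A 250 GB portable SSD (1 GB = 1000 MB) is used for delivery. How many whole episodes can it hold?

76 min = 4560 s
Audio total: 448 + 512 = 960 kbps = 0.960 Mbps.
Total bitrate: 2.760 Mbps.
Per item: 2.760 Mbps × 4560 s = 12,586 Mb = 1,573 MB.
Capacity: 250 GB = 2,000,000 Mb; 158.91 items → 158 complete.

158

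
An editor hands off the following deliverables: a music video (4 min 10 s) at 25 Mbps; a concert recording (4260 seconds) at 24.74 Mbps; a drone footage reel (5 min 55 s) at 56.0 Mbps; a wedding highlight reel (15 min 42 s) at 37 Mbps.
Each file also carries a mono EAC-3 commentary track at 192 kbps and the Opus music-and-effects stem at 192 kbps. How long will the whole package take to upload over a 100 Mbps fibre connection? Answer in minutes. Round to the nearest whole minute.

Audio total: 192 + 192 = 384 kbps = 0.384 Mbps.
music video: 25.384 Mbps × 250 s = 6346.0 Mb
concert recording: 25.124 Mbps × 4260 s = 107028.2 Mb
drone footage reel: 56.384 Mbps × 355 s = 20016.3 Mb
wedding highlight reel: 37.384 Mbps × 942 s = 35215.7 Mb
Total: 168606.3 Mb = 21075.8 MB.
At 100 Mbps: 168606.3 / 100 = 1686 s ≈ 28.1 minutes.

28 minutes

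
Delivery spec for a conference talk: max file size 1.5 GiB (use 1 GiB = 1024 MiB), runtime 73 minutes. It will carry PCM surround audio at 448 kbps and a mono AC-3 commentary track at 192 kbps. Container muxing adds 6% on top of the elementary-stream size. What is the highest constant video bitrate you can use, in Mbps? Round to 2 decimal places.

2.14 Mbps

Budget: 1.5 GiB = 12884.9 Mb.
Stream payload after overhead: 12884.9 / 1.06 = 12155.6 Mb.
73 min = 4380 s
Total bitrate budget: 12155.6 Mb / 4380 s = 2.775 Mbps.
Audio total: 448 + 192 = 640 kbps = 0.640 Mbps.
Video: 2.775 − 0.640 = 2.135 Mbps.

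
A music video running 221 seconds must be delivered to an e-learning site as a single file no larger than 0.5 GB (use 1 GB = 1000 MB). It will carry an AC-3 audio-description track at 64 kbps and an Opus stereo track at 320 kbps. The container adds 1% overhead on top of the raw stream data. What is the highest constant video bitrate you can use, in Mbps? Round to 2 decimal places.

17.54 Mbps

Budget: 0.5 GB = 4000.0 Mb.
Stream payload after overhead: 4000.0 / 1.01 = 3960.4 Mb.
Total bitrate budget: 3960.4 Mb / 221 s = 17.920 Mbps.
Audio total: 64 + 320 = 384 kbps = 0.384 Mbps.
Video: 17.920 − 0.384 = 17.536 Mbps.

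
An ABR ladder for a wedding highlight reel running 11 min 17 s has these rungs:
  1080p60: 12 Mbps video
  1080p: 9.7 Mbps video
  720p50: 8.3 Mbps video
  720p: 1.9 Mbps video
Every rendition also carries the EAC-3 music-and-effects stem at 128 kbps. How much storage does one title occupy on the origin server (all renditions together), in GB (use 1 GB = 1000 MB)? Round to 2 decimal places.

2.74 GB

11 min 17 s = 677 s
Audio: 128 kbps = 0.128 Mbps.
Sum of rendition bitrates: (12+0.128) + (9.7+0.128) + (8.3+0.128) + (1.9+0.128) = 32.412 Mbps.
× 677 s = 21,943 Mb = 2,743 MB = 2.743 GB.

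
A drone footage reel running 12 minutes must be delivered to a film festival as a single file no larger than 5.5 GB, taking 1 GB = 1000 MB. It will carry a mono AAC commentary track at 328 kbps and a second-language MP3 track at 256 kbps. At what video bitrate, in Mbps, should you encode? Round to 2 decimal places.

Budget: 5.5 GB = 44000.0 Mb.
12 min = 720 s
Total bitrate budget: 44000.0 Mb / 720 s = 61.111 Mbps.
Audio total: 328 + 256 = 584 kbps = 0.584 Mbps.
Video: 61.111 − 0.584 = 60.527 Mbps.

60.53 Mbps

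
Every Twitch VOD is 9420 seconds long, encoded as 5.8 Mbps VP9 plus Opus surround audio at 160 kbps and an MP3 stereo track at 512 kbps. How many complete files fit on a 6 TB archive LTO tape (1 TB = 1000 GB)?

Audio total: 160 + 512 = 672 kbps = 0.672 Mbps.
Total bitrate: 6.472 Mbps.
Per item: 6.472 Mbps × 9420 s = 60,966 Mb = 7,621 MB.
Capacity: 6 TB = 48,000,000 Mb; 787.32 items → 787 complete.

787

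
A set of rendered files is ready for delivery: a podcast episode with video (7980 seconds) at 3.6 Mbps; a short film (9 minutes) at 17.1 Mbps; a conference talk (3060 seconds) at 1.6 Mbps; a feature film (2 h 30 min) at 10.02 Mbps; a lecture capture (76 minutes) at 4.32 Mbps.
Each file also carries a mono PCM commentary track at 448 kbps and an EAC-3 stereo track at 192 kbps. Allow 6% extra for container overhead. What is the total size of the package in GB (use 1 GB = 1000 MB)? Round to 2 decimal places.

Audio total: 448 + 192 = 640 kbps = 0.640 Mbps.
podcast episode with video: 4.240 Mbps × 7980 s × 1.06 = 35865.3 Mb
short film: 17.740 Mbps × 540 s × 1.06 = 10154.4 Mb
conference talk: 2.240 Mbps × 3060 s × 1.06 = 7265.7 Mb
feature film: 10.660 Mbps × 9000 s × 1.06 = 101696.4 Mb
lecture capture: 4.960 Mbps × 4560 s × 1.06 = 23974.7 Mb
Total: 178956.4 Mb = 22369.6 MB.
= 22.37 GB.

22.37 GB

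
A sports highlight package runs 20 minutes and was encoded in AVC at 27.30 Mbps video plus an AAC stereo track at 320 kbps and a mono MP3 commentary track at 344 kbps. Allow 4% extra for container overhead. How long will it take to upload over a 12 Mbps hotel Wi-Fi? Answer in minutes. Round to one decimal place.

20 min = 1200 s
Audio total: 320 + 344 = 664 kbps = 0.664 Mbps.
Total bitrate: 27.964 Mbps.
File: 27.964 Mbps × 1200 s = 33556.8 Mb.
With 4% container overhead: ×1.04. → 34899.1 Mb.
At 12 Mbps: 34899.1 / 12 = 2908.3 s ≈ 48.5 minutes.

48.5 minutes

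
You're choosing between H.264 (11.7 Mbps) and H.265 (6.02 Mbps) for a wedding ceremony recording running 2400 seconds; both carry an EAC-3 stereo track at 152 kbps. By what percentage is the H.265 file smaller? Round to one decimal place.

Audio: 152 kbps = 0.152 Mbps.
H.264: 11.852 Mbps × 2400 s = 28444.8 Mb = 3.311 GiB.
H.265: 6.172 Mbps × 2400 s = 14812.8 Mb = 1.724 GiB.
Reduction: (1 − 1.724/3.311) × 100 = 47.92%.

47.9%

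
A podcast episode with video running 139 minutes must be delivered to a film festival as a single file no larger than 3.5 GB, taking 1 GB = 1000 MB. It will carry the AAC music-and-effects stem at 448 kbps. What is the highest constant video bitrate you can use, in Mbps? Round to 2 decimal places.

2.91 Mbps

Budget: 3.5 GB = 28000.0 Mb.
139 min = 8340 s
Total bitrate budget: 28000.0 Mb / 8340 s = 3.357 Mbps.
Audio: 448 kbps = 0.448 Mbps.
Video: 3.357 − 0.448 = 2.909 Mbps.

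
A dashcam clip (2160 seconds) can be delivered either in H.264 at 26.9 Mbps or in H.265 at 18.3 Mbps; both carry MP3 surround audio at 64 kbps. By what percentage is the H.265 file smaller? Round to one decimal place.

Audio: 64 kbps = 0.064 Mbps.
H.264: 26.964 Mbps × 2160 s = 58242.2 Mb = 6.780 GiB.
H.265: 18.364 Mbps × 2160 s = 39666.2 Mb = 4.618 GiB.
Reduction: (1 − 4.618/6.780) × 100 = 31.89%.

31.9%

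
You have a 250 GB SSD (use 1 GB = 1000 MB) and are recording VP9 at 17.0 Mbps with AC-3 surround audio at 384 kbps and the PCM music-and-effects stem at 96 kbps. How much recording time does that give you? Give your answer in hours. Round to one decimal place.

Audio total: 384 + 96 = 480 kbps = 0.480 Mbps.
Total bitrate: 17.0 + 0.480 = 17.480 Mbps.
Capacity: 250 GB = 2,000,000 Mb.
Recording time: 2,000,000 / 17.480 = 114,416 s ≈ 31.8 hours.

31.8 hours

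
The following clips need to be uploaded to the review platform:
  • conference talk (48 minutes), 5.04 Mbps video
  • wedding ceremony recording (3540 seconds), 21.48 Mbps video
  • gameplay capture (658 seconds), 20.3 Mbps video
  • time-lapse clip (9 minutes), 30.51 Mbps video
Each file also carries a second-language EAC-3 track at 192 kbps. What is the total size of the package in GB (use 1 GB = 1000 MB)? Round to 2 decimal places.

Audio: 192 kbps = 0.192 Mbps.
conference talk: 5.232 Mbps × 2880 s = 15068.2 Mb
wedding ceremony recording: 21.672 Mbps × 3540 s = 76718.9 Mb
gameplay capture: 20.492 Mbps × 658 s = 13483.7 Mb
time-lapse clip: 30.702 Mbps × 540 s = 16579.1 Mb
Total: 121849.9 Mb = 15231.2 MB.
= 15.23 GB.

15.23 GB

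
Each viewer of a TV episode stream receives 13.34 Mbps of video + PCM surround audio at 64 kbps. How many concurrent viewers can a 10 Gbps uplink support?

Audio: 64 kbps = 0.064 Mbps.
Per-viewer media rate: 13.404 Mbps.
10 Gbps = 10,000 Mbps; 10,000 / 13.404 = 746.05 → 746 viewers.

746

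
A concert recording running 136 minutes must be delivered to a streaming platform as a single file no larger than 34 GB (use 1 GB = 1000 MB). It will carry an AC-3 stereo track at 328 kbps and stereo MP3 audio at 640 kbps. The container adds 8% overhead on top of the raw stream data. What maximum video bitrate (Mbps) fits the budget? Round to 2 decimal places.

29.90 Mbps

Budget: 34 GB = 272000.0 Mb.
Stream payload after overhead: 272000.0 / 1.08 = 251851.9 Mb.
136 min = 8160 s
Total bitrate budget: 251851.9 Mb / 8160 s = 30.864 Mbps.
Audio total: 328 + 640 = 968 kbps = 0.968 Mbps.
Video: 30.864 − 0.968 = 29.896 Mbps.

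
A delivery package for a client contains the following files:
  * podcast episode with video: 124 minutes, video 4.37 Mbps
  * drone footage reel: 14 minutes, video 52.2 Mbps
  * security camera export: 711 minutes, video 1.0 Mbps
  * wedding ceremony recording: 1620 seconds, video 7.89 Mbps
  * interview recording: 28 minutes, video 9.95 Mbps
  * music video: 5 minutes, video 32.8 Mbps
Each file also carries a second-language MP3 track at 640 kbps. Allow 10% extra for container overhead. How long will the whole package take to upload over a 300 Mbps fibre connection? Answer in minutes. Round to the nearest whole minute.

12 minutes

Audio: 640 kbps = 0.640 Mbps.
podcast episode with video: 5.010 Mbps × 7440 s × 1.10 = 41001.8 Mb
drone footage reel: 52.840 Mbps × 840 s × 1.10 = 48824.2 Mb
security camera export: 1.640 Mbps × 42660 s × 1.10 = 76958.6 Mb
wedding ceremony recording: 8.530 Mbps × 1620 s × 1.10 = 15200.5 Mb
interview recording: 10.590 Mbps × 1680 s × 1.10 = 19570.3 Mb
music video: 33.440 Mbps × 300 s × 1.10 = 11035.2 Mb
Total: 212590.6 Mb = 26573.8 MB.
At 300 Mbps: 212590.6 / 300 = 709 s ≈ 11.8 minutes.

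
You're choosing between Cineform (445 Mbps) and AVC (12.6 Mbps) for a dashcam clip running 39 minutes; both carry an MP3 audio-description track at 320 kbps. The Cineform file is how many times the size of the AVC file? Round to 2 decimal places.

39 min = 2340 s
Audio: 320 kbps = 0.320 Mbps.
Cineform: 445.320 Mbps × 2340 s = 1042048.8 Mb = 121.310 GiB.
AVC: 12.920 Mbps × 2340 s = 30232.8 Mb = 3.520 GiB.
Ratio: 121.310 / 3.520 = 34.467.

34.47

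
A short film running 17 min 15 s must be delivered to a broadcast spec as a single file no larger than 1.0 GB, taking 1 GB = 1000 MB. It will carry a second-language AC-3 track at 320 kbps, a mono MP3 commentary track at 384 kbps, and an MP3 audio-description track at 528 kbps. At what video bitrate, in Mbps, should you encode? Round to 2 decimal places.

Budget: 1.0 GB = 8000.0 Mb.
17 min 15 s = 1035 s
Total bitrate budget: 8000.0 Mb / 1035 s = 7.729 Mbps.
Audio total: 320 + 384 + 528 = 1232 kbps = 1.232 Mbps.
Video: 7.729 − 1.232 = 6.497 Mbps.

6.50 Mbps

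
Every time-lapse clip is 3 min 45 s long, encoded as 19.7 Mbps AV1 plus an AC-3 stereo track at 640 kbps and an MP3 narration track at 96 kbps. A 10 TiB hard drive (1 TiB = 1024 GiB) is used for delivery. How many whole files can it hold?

19129

3 min 45 s = 225 s
Audio total: 640 + 96 = 736 kbps = 0.736 Mbps.
Total bitrate: 20.436 Mbps.
Per item: 20.436 Mbps × 225 s = 4,598 Mb = 574.8 MB.
Capacity: 10 TiB = 87,960,930 Mb; 19129.84 items → 19129 complete.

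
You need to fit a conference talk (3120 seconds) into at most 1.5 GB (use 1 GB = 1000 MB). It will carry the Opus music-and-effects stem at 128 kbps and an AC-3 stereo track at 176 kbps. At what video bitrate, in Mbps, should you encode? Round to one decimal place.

Budget: 1.5 GB = 12000.0 Mb.
Total bitrate budget: 12000.0 Mb / 3120 s = 3.846 Mbps.
Audio total: 128 + 176 = 304 kbps = 0.304 Mbps.
Video: 3.846 − 0.304 = 3.542 Mbps.

3.5 Mbps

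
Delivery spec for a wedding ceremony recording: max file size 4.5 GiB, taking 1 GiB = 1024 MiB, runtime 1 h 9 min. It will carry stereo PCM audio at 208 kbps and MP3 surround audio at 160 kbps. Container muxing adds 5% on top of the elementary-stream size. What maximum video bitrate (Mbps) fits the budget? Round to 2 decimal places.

Budget: 4.5 GiB = 38654.7 Mb.
Stream payload after overhead: 38654.7 / 1.05 = 36814.0 Mb.
1 h 9 min = 69 min = 4140 s
Total bitrate budget: 36814.0 Mb / 4140 s = 8.892 Mbps.
Audio total: 208 + 160 = 368 kbps = 0.368 Mbps.
Video: 8.892 − 0.368 = 8.524 Mbps.

8.52 Mbps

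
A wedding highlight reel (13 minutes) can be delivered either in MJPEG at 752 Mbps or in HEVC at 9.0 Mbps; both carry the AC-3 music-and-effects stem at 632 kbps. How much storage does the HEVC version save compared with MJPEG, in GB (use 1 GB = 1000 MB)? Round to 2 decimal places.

72.44 GB

13 min = 780 s
Audio: 632 kbps = 0.632 Mbps.
MJPEG: 752.632 Mbps × 780 s = 587053.0 Mb = 73.382 GB.
HEVC: 9.632 Mbps × 780 s = 7513.0 Mb = 0.939 GB.
Saving: 73.382 − 0.939 = 72.442 GB.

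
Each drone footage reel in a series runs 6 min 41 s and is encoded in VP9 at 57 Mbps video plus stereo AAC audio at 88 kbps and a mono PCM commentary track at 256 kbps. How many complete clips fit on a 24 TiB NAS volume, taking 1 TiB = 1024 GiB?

9180

6 min 41 s = 401 s
Audio total: 88 + 256 = 344 kbps = 0.344 Mbps.
Total bitrate: 57.344 Mbps.
Per item: 57.344 Mbps × 401 s = 22,995 Mb = 2,874 MB.
Capacity: 24 TiB = 211,106,233 Mb; 9180.55 items → 9180 complete.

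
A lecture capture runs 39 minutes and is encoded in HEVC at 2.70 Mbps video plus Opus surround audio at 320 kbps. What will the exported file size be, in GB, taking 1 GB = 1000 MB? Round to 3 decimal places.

39 min = 2340 s
Audio: 320 kbps = 0.320 Mbps.
Total bitrate: 2.70 + 0.320 = 3.020 Mbps.
Stream data: 3.020 Mbps × 2340 s = 7066.8 Mb.
7,067 Mb ÷ 8 = 883.4 MB → 0.8833 GB.

0.883 GB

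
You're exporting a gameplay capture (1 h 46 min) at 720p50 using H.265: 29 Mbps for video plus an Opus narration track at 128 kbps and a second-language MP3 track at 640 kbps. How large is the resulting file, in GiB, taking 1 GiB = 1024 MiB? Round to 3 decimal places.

1 h 46 min = 106 min = 6360 s
Audio total: 128 + 640 = 768 kbps = 0.768 Mbps.
Total bitrate: 29 + 0.768 = 29.768 Mbps.
Stream data: 29.768 Mbps × 6360 s = 189324.5 Mb.
189,324 Mb = 23,665,560,000 bytes ÷ 1,073,741,824 = 22.04 GiB.

22.040 GiB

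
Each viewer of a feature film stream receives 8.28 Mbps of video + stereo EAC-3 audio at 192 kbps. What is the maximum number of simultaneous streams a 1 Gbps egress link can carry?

Audio: 192 kbps = 0.192 Mbps.
Per-viewer media rate: 8.472 Mbps.
1 Gbps = 1,000 Mbps; 1,000 / 8.472 = 118.04 → 118 viewers.

118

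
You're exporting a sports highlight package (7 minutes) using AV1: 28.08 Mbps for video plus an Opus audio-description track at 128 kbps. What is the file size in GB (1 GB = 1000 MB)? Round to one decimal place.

1.5 GB

7 min = 420 s
Audio: 128 kbps = 0.128 Mbps.
Total bitrate: 28.08 + 0.128 = 28.208 Mbps.
Stream data: 28.208 Mbps × 420 s = 11847.4 Mb.
11,847 Mb ÷ 8 = 1,481 MB → 1.481 GB.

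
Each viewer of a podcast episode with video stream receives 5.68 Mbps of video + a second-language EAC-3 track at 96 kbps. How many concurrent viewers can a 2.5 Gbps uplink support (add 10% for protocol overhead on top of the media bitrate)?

Audio: 96 kbps = 0.096 Mbps.
Per-viewer media rate: 5.776 Mbps.
On the wire with 10% overhead: 6.354 Mbps.
2.5 Gbps = 2,500 Mbps; 2,500 / 6.354 = 393.48 → 393 viewers.

393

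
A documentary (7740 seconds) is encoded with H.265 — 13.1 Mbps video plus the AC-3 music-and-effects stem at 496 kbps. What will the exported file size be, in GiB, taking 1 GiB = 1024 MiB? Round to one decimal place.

12.3 GiB

Audio: 496 kbps = 0.496 Mbps.
Total bitrate: 13.1 + 0.496 = 13.596 Mbps.
Stream data: 13.596 Mbps × 7740 s = 105233.0 Mb.
105,233 Mb = 13,154,130,000 bytes ÷ 1,073,741,824 = 12.25 GiB.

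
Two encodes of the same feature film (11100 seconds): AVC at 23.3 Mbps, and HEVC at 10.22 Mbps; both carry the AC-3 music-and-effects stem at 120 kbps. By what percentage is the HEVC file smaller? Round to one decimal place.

55.8%

Audio: 120 kbps = 0.120 Mbps.
AVC: 23.420 Mbps × 11100 s = 259962.0 Mb = 32.495 GB.
HEVC: 10.340 Mbps × 11100 s = 114774.0 Mb = 14.347 GB.
Reduction: (1 − 14.347/32.495) × 100 = 55.85%.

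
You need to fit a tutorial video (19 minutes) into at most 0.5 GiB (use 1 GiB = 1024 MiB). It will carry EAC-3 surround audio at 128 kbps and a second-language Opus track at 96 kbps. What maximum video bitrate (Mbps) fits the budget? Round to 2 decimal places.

3.54 Mbps

Budget: 0.5 GiB = 4295.0 Mb.
19 min = 1140 s
Total bitrate budget: 4295.0 Mb / 1140 s = 3.768 Mbps.
Audio total: 128 + 96 = 224 kbps = 0.224 Mbps.
Video: 3.768 − 0.224 = 3.544 Mbps.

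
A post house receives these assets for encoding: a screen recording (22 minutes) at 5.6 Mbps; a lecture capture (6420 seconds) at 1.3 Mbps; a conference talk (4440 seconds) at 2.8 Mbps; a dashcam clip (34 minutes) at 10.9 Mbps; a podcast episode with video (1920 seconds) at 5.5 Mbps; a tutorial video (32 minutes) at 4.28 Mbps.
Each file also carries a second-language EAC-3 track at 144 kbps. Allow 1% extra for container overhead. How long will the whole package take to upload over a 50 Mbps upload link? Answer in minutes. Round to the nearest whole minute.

24 minutes

Audio: 144 kbps = 0.144 Mbps.
screen recording: 5.744 Mbps × 1320 s × 1.01 = 7657.9 Mb
lecture capture: 1.444 Mbps × 6420 s × 1.01 = 9363.2 Mb
conference talk: 2.944 Mbps × 4440 s × 1.01 = 13202.1 Mb
dashcam clip: 11.044 Mbps × 2040 s × 1.01 = 22755.1 Mb
podcast episode with video: 5.644 Mbps × 1920 s × 1.01 = 10944.8 Mb
tutorial video: 4.424 Mbps × 1920 s × 1.01 = 8579.0 Mb
Total: 72502.1 Mb = 9062.8 MB.
At 50 Mbps: 72502.1 / 50 = 1450 s ≈ 24.2 minutes.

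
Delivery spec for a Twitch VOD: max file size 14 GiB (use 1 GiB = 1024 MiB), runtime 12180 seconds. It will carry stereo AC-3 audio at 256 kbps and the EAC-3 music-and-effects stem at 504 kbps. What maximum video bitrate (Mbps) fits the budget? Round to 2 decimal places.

9.11 Mbps

Budget: 14 GiB = 120259.1 Mb.
Total bitrate budget: 120259.1 Mb / 12180 s = 9.873 Mbps.
Audio total: 256 + 504 = 760 kbps = 0.760 Mbps.
Video: 9.873 − 0.760 = 9.113 Mbps.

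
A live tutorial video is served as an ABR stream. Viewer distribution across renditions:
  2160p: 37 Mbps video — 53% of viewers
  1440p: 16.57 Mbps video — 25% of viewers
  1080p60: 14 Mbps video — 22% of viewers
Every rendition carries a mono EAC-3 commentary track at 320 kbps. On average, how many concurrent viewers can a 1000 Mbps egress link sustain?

36

Audio: 320 kbps = 0.320 Mbps.
Average per-viewer bitrate: 0.53×37.320 + 0.25×16.890 + 0.22×14.320 = 27.152 Mbps.
1000 Mbps = 1,000 Mbps; 1,000 / 27.152 = 36.83 → 36.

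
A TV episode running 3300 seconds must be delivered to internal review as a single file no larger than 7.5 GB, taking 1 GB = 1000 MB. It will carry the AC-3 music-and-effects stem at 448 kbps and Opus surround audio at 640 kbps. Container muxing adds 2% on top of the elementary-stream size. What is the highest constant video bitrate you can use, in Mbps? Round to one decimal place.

Budget: 7.5 GB = 60000.0 Mb.
Stream payload after overhead: 60000.0 / 1.02 = 58823.5 Mb.
Total bitrate budget: 58823.5 Mb / 3300 s = 17.825 Mbps.
Audio total: 448 + 640 = 1088 kbps = 1.088 Mbps.
Video: 17.825 − 1.088 = 16.737 Mbps.

16.7 Mbps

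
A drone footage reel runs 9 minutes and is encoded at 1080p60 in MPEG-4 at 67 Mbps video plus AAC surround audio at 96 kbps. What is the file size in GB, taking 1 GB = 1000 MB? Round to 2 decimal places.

4.53 GB

9 min = 540 s
Audio: 96 kbps = 0.096 Mbps.
Total bitrate: 67 + 0.096 = 67.096 Mbps.
Stream data: 67.096 Mbps × 540 s = 36231.8 Mb.
36,232 Mb ÷ 8 = 4,529 MB → 4.529 GB.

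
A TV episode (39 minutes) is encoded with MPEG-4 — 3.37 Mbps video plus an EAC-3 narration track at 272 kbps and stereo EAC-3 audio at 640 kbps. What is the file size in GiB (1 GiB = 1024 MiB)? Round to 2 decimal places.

1.17 GiB

39 min = 2340 s
Audio total: 272 + 640 = 912 kbps = 0.912 Mbps.
Total bitrate: 3.37 + 0.912 = 4.282 Mbps.
Stream data: 4.282 Mbps × 2340 s = 10019.9 Mb.
10,020 Mb = 1,252,485,000 bytes ÷ 1,073,741,824 = 1.166 GiB.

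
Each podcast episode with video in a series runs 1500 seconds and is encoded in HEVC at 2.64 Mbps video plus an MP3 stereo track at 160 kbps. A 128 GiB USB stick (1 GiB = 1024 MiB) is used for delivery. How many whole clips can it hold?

261

Audio: 160 kbps = 0.160 Mbps.
Total bitrate: 2.800 Mbps.
Per item: 2.800 Mbps × 1500 s = 4,200 Mb = 525.0 MB.
Capacity: 128 GiB = 1,099,512 Mb; 261.79 items → 261 complete.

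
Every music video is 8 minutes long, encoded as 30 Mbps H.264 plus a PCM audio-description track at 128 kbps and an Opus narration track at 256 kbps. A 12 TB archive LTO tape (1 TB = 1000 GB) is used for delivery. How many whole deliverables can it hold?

6582

8 min = 480 s
Audio total: 128 + 256 = 384 kbps = 0.384 Mbps.
Total bitrate: 30.384 Mbps.
Per item: 30.384 Mbps × 480 s = 14,584 Mb = 1,823 MB.
Capacity: 12 TB = 96,000,000 Mb; 6582.41 items → 6582 complete.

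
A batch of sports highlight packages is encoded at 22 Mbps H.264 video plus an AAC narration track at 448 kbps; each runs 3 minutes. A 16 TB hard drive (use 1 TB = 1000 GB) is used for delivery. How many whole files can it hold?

31678

3 min = 180 s
Audio: 448 kbps = 0.448 Mbps.
Total bitrate: 22.448 Mbps.
Per item: 22.448 Mbps × 180 s = 4,041 Mb = 505.1 MB.
Capacity: 16 TB = 128,000,000 Mb; 31678.15 items → 31678 complete.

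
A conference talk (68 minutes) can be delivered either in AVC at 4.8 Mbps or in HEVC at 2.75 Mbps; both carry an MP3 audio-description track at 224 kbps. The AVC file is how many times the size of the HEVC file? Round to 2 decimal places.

1.69

68 min = 4080 s
Audio: 224 kbps = 0.224 Mbps.
AVC: 5.024 Mbps × 4080 s = 20497.9 Mb = 2.562 GB.
HEVC: 2.974 Mbps × 4080 s = 12133.9 Mb = 1.517 GB.
Ratio: 2.562 / 1.517 = 1.689.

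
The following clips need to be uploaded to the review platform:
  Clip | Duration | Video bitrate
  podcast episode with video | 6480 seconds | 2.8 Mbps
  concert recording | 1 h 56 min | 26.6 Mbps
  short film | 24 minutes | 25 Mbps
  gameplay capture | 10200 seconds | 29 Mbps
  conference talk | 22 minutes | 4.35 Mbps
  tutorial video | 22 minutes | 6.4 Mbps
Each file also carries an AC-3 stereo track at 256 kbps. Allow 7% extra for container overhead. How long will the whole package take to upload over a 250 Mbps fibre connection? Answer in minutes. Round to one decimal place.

39.7 minutes

Audio: 256 kbps = 0.256 Mbps.
podcast episode with video: 3.056 Mbps × 6480 s × 1.07 = 21189.1 Mb
concert recording: 26.856 Mbps × 6960 s × 1.07 = 200002.0 Mb
short film: 25.256 Mbps × 1440 s × 1.07 = 38914.4 Mb
gameplay capture: 29.256 Mbps × 10200 s × 1.07 = 319300.0 Mb
conference talk: 4.606 Mbps × 1320 s × 1.07 = 6505.5 Mb
tutorial video: 6.656 Mbps × 1320 s × 1.07 = 9400.9 Mb
Total: 595312.0 Mb = 74414.0 MB.
At 250 Mbps: 595312.0 / 250 = 2381 s ≈ 39.7 minutes.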